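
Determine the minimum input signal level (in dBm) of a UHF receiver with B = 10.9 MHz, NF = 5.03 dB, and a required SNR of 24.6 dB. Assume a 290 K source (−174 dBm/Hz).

−74.0 dBm

Sensitivity = −174 + 10 log₁₀(B) + NF + SNR_min
= −174 + 70.37 + 5.03 + 24.6
= −74.00 dBm → −74.0 dBm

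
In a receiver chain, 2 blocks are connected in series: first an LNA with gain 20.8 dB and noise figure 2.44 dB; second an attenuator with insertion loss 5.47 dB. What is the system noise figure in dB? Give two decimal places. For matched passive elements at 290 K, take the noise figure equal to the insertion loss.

Convert to linear (a loss of L dB is a gain of −L dB): F_i = 10^(NF_i/10), G_i = 10^(G_i,dB/10)
  Stage 1: F_1 = 10^(2.44/10) = 1.754, G_1 = 10^(20.8/10) = 120.2
  Stage 2: F_2 = 10^(5.47/10) = 3.524, G_2 = 10^(−5.47/10) = 0.2838
Friis cascade:
  F = 1.754 + (3.524 − 1)/120.2 = 1.775
NF = 10 log₁₀(1.775) = 2.49 dB

2.49 dB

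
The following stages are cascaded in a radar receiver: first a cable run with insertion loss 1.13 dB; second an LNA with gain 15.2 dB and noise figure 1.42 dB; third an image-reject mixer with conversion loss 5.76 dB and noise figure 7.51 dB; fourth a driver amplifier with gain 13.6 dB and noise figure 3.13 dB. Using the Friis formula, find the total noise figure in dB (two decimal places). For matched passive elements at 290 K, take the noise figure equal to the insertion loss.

3.30 dB

Convert to linear (a loss of L dB is a gain of −L dB): F_i = 10^(NF_i/10), G_i = 10^(G_i,dB/10)
  Stage 1: F_1 = 10^(1.13/10) = 1.297, G_1 = 10^(−1.13/10) = 0.7709
  Stage 2: F_2 = 10^(1.42/10) = 1.387, G_2 = 10^(15.2/10) = 33.11
  Stage 3: F_3 = 10^(7.51/10) = 5.636, G_3 = 10^(−5.76/10) = 0.2655
  Stage 4: F_4 = 10^(3.13/10) = 2.056, G_4 = 10^(13.6/10) = 22.91
Friis cascade:
  F = 1.297 + (1.387 − 1)/0.7709 + (5.636 − 1)/25.53 + (2.056 − 1)/6.776 = 2.136
NF = 10 log₁₀(2.136) = 3.30 dB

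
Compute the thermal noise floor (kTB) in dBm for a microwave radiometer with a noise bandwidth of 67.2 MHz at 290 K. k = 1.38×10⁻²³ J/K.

−95.7 dBm

P_n = kTB = 1.38×10⁻²³ × 290 × 6.72×10⁷ = 2.69×10⁻¹³ W
In dBm: 10 log₁₀(2.69×10⁻¹³ / 10⁻³) = −95.7 dBm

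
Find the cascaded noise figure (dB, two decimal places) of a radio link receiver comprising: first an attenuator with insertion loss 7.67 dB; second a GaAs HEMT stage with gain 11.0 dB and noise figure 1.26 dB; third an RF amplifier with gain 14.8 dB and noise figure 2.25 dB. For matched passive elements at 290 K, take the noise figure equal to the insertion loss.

Convert to linear (a loss of L dB is a gain of −L dB): F_i = 10^(NF_i/10), G_i = 10^(G_i,dB/10)
  Stage 1: F_1 = 10^(7.67/10) = 5.848, G_1 = 10^(−7.67/10) = 0.1710
  Stage 2: F_2 = 10^(1.26/10) = 1.337, G_2 = 10^(11.0/10) = 12.59
  Stage 3: F_3 = 10^(2.25/10) = 1.679, G_3 = 10^(14.8/10) = 30.20
Friis cascade:
  F = 5.848 + (1.337 − 1)/0.1710 + (1.679 − 1)/2.153 = 8.132
NF = 10 log₁₀(8.132) = 9.10 dB

9.10 dB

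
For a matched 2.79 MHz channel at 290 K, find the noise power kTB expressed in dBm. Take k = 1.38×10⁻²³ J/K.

P_n = kTB = 1.38×10⁻²³ × 290 × 2.79×10⁶ = 1.12×10⁻¹⁴ W
In dBm: 10 log₁₀(1.12×10⁻¹⁴ / 10⁻³) = −109.5 dBm

−109.5 dBm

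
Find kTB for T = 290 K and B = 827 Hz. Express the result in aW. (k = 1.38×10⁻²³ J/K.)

3.31 aW

P_n = kTB = 1.38×10⁻²³ × 290 × 8.27×10² = 3.31×10⁻¹⁸ W = 3.31 aW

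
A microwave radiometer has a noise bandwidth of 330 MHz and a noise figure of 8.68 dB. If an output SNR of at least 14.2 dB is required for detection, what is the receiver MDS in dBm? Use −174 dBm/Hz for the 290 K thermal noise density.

Sensitivity = −174 + 10 log₁₀(B) + NF + SNR_min
= −174 + 85.19 + 8.68 + 14.2
= −65.93 dBm → −65.9 dBm

−65.9 dBm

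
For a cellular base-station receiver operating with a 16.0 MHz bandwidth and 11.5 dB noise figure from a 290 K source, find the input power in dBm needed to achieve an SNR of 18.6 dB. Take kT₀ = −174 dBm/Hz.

Sensitivity = −174 + 10 log₁₀(B) + NF + SNR_min
= −174 + 72.04 + 11.5 + 18.6
= −71.86 dBm → −71.9 dBm

−71.9 dBm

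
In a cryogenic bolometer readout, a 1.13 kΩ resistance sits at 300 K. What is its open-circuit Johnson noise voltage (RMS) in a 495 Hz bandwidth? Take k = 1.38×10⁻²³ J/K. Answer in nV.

V_n = √(4kTRB)
4kTRB = 4 × 1.38×10⁻²³ × 300 × 1.13×10³ × 4.95×10² = 9.26×10⁻¹⁵ V²
V_n = √(9.26×10⁻¹⁵) = 9.62×10⁻⁸ V = 96.2 nV

96.2 nV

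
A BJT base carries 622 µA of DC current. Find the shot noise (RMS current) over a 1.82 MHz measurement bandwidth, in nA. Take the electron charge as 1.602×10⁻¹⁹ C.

I_n = √(2qI·B)
2qI·B = 2 × 1.602×10⁻¹⁹ × 6.22×10⁻⁴ × 1.82×10⁶ = 3.63×10⁻¹⁶ A²
I_n = √(3.63×10⁻¹⁶) = 1.90×10⁻⁸ A = 19.0 nA

19.0 nA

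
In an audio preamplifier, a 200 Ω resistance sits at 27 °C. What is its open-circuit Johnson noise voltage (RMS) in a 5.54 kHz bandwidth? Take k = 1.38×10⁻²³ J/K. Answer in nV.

T = 27 °C + 273.15 = 300.15 K
V_n = √(4kTRB)
4kTRB = 4 × 1.38×10⁻²³ × 300.15 × 2.00×10² × 5.54×10³ = 1.84×10⁻¹⁴ V²
V_n = √(1.84×10⁻¹⁴) = 1.35×10⁻⁷ V = 135 nV

135 nV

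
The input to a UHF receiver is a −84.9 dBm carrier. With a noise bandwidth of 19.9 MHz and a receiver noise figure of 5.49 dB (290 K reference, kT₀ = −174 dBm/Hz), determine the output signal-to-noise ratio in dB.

Noise floor: N = −174 + 10 log₁₀(B) + NF
10 log₁₀(1.99×10⁷) = 72.99 dB
N = −174 + 72.99 + 5.49 = −95.52 dBm
SNR = P_sig − N = −84.9 − (−95.52) = 10.62 dB → 10.6 dB

10.6 dB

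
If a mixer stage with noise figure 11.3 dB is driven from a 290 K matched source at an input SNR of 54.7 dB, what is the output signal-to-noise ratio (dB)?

43.4 dB

By definition F = SNR_in/SNR_out, so in dB: SNR_out = SNR_in − NF
SNR_out = 54.7 − 11.3 = 43.4 dB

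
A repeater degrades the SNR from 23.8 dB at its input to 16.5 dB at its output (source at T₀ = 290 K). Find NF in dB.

7.3 dB

NF (dB) = SNR_in(dB) − SNR_out(dB) when the source is at T₀
NF = 23.8 − 16.5 = 7.3 dB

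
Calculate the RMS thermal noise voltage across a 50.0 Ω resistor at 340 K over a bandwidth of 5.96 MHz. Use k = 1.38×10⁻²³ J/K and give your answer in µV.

V_n = √(4kTRB)
4kTRB = 4 × 1.38×10⁻²³ × 340 × 5.00×10¹ × 5.96×10⁶ = 5.59×10⁻¹² V²
V_n = √(5.59×10⁻¹²) = 2.36×10⁻⁶ V = 2.36 µV

2.36 µV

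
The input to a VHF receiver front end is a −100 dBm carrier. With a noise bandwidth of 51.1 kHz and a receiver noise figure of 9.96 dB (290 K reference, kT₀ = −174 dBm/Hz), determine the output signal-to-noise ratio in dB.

17.0 dB

Noise floor: N = −174 + 10 log₁₀(B) + NF
10 log₁₀(5.11×10⁴) = 47.08 dB
N = −174 + 47.08 + 9.96 = −116.96 dBm
SNR = P_sig − N = −100 − (−116.96) = 16.96 dB → 17.0 dB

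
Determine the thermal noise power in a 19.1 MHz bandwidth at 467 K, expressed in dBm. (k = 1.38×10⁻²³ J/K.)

P_n = kTB = 1.38×10⁻²³ × 467 × 1.91×10⁷ = 1.23×10⁻¹³ W
In dBm: 10 log₁₀(1.23×10⁻¹³ / 10⁻³) = −99.1 dBm

−99.1 dBm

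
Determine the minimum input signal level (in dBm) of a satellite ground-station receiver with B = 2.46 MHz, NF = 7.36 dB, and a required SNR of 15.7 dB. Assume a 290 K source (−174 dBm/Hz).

Sensitivity = −174 + 10 log₁₀(B) + NF + SNR_min
= −174 + 63.91 + 7.36 + 15.7
= −87.03 dBm → −87.0 dBm

−87.0 dBm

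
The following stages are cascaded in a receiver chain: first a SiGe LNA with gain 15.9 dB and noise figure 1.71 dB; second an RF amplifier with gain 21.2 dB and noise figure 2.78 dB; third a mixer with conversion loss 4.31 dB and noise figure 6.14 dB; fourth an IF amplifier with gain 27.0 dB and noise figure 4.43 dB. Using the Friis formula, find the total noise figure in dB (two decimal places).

1.78 dB

Convert to linear (a loss of L dB is a gain of −L dB): F_i = 10^(NF_i/10), G_i = 10^(G_i,dB/10)
  Stage 1: F_1 = 10^(1.71/10) = 1.483, G_1 = 10^(15.9/10) = 38.90
  Stage 2: F_2 = 10^(2.78/10) = 1.897, G_2 = 10^(21.2/10) = 131.8
  Stage 3: F_3 = 10^(6.14/10) = 4.111, G_3 = 10^(−4.31/10) = 0.3707
  Stage 4: F_4 = 10^(4.43/10) = 2.773, G_4 = 10^(27.0/10) = 501.2
Friis cascade:
  F = 1.483 + (1.897 − 1)/38.90 + (4.111 − 1)/5129 + (2.773 − 1)/1901 = 1.507
NF = 10 log₁₀(1.507) = 1.78 dB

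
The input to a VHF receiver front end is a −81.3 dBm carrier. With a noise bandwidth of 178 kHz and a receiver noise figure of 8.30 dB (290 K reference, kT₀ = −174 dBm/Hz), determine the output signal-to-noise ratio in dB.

31.9 dB

Noise floor: N = −174 + 10 log₁₀(B) + NF
10 log₁₀(1.78×10⁵) = 52.5 dB
N = −174 + 52.5 + 8.30 = −113.20 dBm
SNR = P_sig − N = −81.3 − (−113.20) = 31.90 dB → 31.9 dB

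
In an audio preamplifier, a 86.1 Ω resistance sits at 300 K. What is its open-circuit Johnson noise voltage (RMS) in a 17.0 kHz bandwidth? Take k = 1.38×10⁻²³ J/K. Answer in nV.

V_n = √(4kTRB)
4kTRB = 4 × 1.38×10⁻²³ × 300 × 8.61×10¹ × 1.70×10⁴ = 2.42×10⁻¹⁴ V²
V_n = √(2.42×10⁻¹⁴) = 1.56×10⁻⁷ V = 156 nV

156 nV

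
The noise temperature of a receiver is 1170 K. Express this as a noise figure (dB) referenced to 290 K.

F = 1 + T_e/T₀ = 1 + 1170/290 = 5.03448
NF = 10 log₁₀(5.03448) = 7.02 dB

7.02 dB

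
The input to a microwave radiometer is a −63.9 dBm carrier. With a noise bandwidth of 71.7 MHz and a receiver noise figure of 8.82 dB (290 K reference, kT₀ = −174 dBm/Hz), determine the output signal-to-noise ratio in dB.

22.7 dB

Noise floor: N = −174 + 10 log₁₀(B) + NF
10 log₁₀(7.17×10⁷) = 78.56 dB
N = −174 + 78.56 + 8.82 = −86.62 dBm
SNR = P_sig − N = −63.9 − (−86.62) = 22.72 dB → 22.7 dB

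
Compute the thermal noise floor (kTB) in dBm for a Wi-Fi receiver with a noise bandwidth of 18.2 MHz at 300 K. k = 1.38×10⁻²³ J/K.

−101.2 dBm

P_n = kTB = 1.38×10⁻²³ × 300 × 1.82×10⁷ = 7.53×10⁻¹⁴ W
In dBm: 10 log₁₀(7.53×10⁻¹⁴ / 10⁻³) = −101.2 dBm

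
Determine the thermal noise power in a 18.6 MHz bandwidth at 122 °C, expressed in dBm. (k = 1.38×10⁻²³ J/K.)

−99.9 dBm

T = 122 °C + 273.15 = 395.15 K
P_n = kTB = 1.38×10⁻²³ × 395.15 × 1.86×10⁷ = 1.01×10⁻¹³ W
In dBm: 10 log₁₀(1.01×10⁻¹³ / 10⁻³) = −99.9 dBm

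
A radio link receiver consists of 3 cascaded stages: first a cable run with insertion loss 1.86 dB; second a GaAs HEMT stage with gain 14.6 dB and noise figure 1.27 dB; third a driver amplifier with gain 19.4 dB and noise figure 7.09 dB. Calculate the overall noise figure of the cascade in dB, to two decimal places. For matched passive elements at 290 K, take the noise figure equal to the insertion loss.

3.57 dB

Convert to linear (a loss of L dB is a gain of −L dB): F_i = 10^(NF_i/10), G_i = 10^(G_i,dB/10)
  Stage 1: F_1 = 10^(1.86/10) = 1.535, G_1 = 10^(−1.86/10) = 0.6516
  Stage 2: F_2 = 10^(1.27/10) = 1.340, G_2 = 10^(14.6/10) = 28.84
  Stage 3: F_3 = 10^(7.09/10) = 5.117, G_3 = 10^(19.4/10) = 87.10
Friis cascade:
  F = 1.535 + (1.340 − 1)/0.6516 + (5.117 − 1)/18.79 = 2.275
NF = 10 log₁₀(2.275) = 3.57 dB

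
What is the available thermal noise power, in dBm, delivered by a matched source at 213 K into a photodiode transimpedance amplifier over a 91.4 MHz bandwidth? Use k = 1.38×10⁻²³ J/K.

−95.7 dBm

P_n = kTB = 1.38×10⁻²³ × 213 × 9.14×10⁷ = 2.69×10⁻¹³ W
In dBm: 10 log₁₀(2.69×10⁻¹³ / 10⁻³) = −95.7 dBm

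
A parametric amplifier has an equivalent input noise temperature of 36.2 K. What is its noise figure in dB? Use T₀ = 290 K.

F = 1 + T_e/T₀ = 1 + 36.2/290 = 1.12483
NF = 10 log₁₀(1.12483) = 0.511 dB

0.511 dB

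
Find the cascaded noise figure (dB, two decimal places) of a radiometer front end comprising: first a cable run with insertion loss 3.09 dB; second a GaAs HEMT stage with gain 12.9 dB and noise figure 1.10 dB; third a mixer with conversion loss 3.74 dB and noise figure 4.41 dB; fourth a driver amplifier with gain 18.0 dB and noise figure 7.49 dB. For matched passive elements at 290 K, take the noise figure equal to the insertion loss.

Convert to linear (a loss of L dB is a gain of −L dB): F_i = 10^(NF_i/10), G_i = 10^(G_i,dB/10)
  Stage 1: F_1 = 10^(3.09/10) = 2.037, G_1 = 10^(−3.09/10) = 0.4909
  Stage 2: F_2 = 10^(1.10/10) = 1.288, G_2 = 10^(12.9/10) = 19.50
  Stage 3: F_3 = 10^(4.41/10) = 2.761, G_3 = 10^(−3.74/10) = 0.4227
  Stage 4: F_4 = 10^(7.49/10) = 5.610, G_4 = 10^(18.0/10) = 63.10
Friis cascade:
  F = 2.037 + (1.288 − 1)/0.4909 + (2.761 − 1)/9.572 + (5.610 − 1)/4.046 = 3.948
NF = 10 log₁₀(3.948) = 5.96 dB

5.96 dB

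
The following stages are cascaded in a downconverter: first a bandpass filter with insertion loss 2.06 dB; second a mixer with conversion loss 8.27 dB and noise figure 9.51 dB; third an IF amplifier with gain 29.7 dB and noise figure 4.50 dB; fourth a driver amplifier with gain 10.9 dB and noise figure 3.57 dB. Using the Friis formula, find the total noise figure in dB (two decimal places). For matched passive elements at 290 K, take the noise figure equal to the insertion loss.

Convert to linear (a loss of L dB is a gain of −L dB): F_i = 10^(NF_i/10), G_i = 10^(G_i,dB/10)
  Stage 1: F_1 = 10^(2.06/10) = 1.607, G_1 = 10^(−2.06/10) = 0.6223
  Stage 2: F_2 = 10^(9.51/10) = 8.933, G_2 = 10^(−8.27/10) = 0.1489
  Stage 3: F_3 = 10^(4.50/10) = 2.818, G_3 = 10^(29.7/10) = 933.3
  Stage 4: F_4 = 10^(3.57/10) = 2.275, G_4 = 10^(10.9/10) = 12.30
Friis cascade:
  F = 1.607 + (8.933 − 1)/0.6223 + (2.818 − 1)/0.09268 + (2.275 − 1)/86.50 = 33.99
NF = 10 log₁₀(33.99) = 15.31 dB

15.31 dB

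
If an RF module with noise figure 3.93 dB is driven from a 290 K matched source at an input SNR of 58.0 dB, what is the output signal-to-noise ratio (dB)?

By definition F = SNR_in/SNR_out, so in dB: SNR_out = SNR_in − NF
SNR_out = 58.0 − 3.93 = 54.07 dB

54.07 dB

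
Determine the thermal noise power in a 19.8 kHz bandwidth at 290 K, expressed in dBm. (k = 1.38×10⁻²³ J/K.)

P_n = kTB = 1.38×10⁻²³ × 290 × 1.98×10⁴ = 7.92×10⁻¹⁷ W
In dBm: 10 log₁₀(7.92×10⁻¹⁷ / 10⁻³) = −131.0 dBm

−131.0 dBm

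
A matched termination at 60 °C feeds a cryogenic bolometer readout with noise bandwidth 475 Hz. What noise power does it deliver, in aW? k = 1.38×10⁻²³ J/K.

2.18 aW

T = 60 °C + 273.15 = 333.15 K
P_n = kTB = 1.38×10⁻²³ × 333.15 × 4.75×10² = 2.18×10⁻¹⁸ W = 2.18 aW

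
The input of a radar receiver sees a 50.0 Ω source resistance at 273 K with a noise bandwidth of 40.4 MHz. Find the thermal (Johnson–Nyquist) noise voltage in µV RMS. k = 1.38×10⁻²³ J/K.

5.52 µV

V_n = √(4kTRB)
4kTRB = 4 × 1.38×10⁻²³ × 273 × 5.00×10¹ × 4.04×10⁷ = 3.04×10⁻¹¹ V²
V_n = √(3.04×10⁻¹¹) = 5.52×10⁻⁶ V = 5.52 µV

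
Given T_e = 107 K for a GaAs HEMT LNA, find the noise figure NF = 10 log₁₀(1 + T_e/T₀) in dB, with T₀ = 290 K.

1.36 dB

F = 1 + T_e/T₀ = 1 + 107/290 = 1.36897
NF = 10 log₁₀(1.36897) = 1.36 dB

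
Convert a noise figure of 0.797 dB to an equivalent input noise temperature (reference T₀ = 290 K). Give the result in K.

F = 10^(0.797/10) = 1.20143
T_e = (F − 1)·T₀ = (1.20143 − 1) × 290 = 58.4 K

58.4 K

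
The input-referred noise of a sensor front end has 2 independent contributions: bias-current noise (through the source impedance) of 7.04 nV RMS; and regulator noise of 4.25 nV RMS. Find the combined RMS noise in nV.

Uncorrelated sources add in power (mean-square): V_tot = √(ΣV_i²)
V_tot = √[(7.04×10⁻⁹)² + (4.25×10⁻⁹)²] = 8.22×10⁻⁹ V = 8.22 nV

8.22 nV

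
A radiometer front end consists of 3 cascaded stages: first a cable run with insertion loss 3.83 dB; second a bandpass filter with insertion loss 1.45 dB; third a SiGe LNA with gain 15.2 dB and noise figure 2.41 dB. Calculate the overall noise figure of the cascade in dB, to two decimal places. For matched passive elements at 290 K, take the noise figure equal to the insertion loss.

7.69 dB

Convert to linear (a loss of L dB is a gain of −L dB): F_i = 10^(NF_i/10), G_i = 10^(G_i,dB/10)
  Stage 1: F_1 = 10^(3.83/10) = 2.415, G_1 = 10^(−3.83/10) = 0.4140
  Stage 2: F_2 = 10^(1.45/10) = 1.396, G_2 = 10^(−1.45/10) = 0.7161
  Stage 3: F_3 = 10^(2.41/10) = 1.742, G_3 = 10^(15.2/10) = 33.11
Friis cascade:
  F = 2.415 + (1.396 − 1)/0.4140 + (1.742 − 1)/0.2965 = 5.875
NF = 10 log₁₀(5.875) = 7.69 dB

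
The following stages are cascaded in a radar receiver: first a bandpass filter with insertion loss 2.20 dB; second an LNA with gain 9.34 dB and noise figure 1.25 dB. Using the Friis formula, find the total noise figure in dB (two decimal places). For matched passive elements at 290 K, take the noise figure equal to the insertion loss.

Convert to linear (a loss of L dB is a gain of −L dB): F_i = 10^(NF_i/10), G_i = 10^(G_i,dB/10)
  Stage 1: F_1 = 10^(2.20/10) = 1.660, G_1 = 10^(−2.20/10) = 0.6026
  Stage 2: F_2 = 10^(1.25/10) = 1.334, G_2 = 10^(9.34/10) = 8.590
Friis cascade:
  F = 1.660 + (1.334 − 1)/0.6026 = 2.213
NF = 10 log₁₀(2.213) = 3.45 dB

3.45 dB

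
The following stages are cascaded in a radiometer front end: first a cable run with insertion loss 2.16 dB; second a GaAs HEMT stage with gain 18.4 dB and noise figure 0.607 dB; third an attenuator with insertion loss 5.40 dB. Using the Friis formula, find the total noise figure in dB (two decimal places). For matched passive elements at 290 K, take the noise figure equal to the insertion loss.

Convert to linear (a loss of L dB is a gain of −L dB): F_i = 10^(NF_i/10), G_i = 10^(G_i,dB/10)
  Stage 1: F_1 = 10^(2.16/10) = 1.644, G_1 = 10^(−2.16/10) = 0.6081
  Stage 2: F_2 = 10^(0.607/10) = 1.150, G_2 = 10^(18.4/10) = 69.18
  Stage 3: F_3 = 10^(5.40/10) = 3.467, G_3 = 10^(−5.40/10) = 0.2884
Friis cascade:
  F = 1.644 + (1.150 − 1)/0.6081 + (3.467 − 1)/42.07 = 1.950
NF = 10 log₁₀(1.950) = 2.90 dB

2.90 dB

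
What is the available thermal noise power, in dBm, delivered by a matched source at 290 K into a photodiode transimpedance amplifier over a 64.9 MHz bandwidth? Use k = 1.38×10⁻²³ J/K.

−95.9 dBm

P_n = kTB = 1.38×10⁻²³ × 290 × 6.49×10⁷ = 2.60×10⁻¹³ W
In dBm: 10 log₁₀(2.60×10⁻¹³ / 10⁻³) = −95.9 dBm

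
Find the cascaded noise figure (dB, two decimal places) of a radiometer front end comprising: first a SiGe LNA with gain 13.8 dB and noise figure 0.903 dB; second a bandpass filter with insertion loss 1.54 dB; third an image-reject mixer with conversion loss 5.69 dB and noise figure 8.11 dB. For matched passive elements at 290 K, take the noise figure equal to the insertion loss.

1.97 dB

Convert to linear (a loss of L dB is a gain of −L dB): F_i = 10^(NF_i/10), G_i = 10^(G_i,dB/10)
  Stage 1: F_1 = 10^(0.903/10) = 1.231, G_1 = 10^(13.8/10) = 23.99
  Stage 2: F_2 = 10^(1.54/10) = 1.426, G_2 = 10^(−1.54/10) = 0.7015
  Stage 3: F_3 = 10^(8.11/10) = 6.471, G_3 = 10^(−5.69/10) = 0.2698
Friis cascade:
  F = 1.231 + (1.426 − 1)/23.99 + (6.471 − 1)/16.83 = 1.574
NF = 10 log₁₀(1.574) = 1.97 dB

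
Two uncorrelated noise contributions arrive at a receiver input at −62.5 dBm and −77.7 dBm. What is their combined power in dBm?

−62.4 dBm

Convert to linear, add, convert back:
P₁ = 5.62×10⁻¹⁰ W, P₂ = 1.70×10⁻¹¹ W
P_tot = 5.79×10⁻¹⁰ W → 10 log₁₀(P_tot / 10⁻³) = −62.4 dBm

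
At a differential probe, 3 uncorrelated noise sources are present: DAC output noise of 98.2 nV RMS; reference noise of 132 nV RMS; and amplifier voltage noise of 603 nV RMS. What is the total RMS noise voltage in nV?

Uncorrelated sources add in power (mean-square): V_tot = √(ΣV_i²)
V_tot = √[(9.82×10⁻⁸)² + (1.32×10⁻⁷)² + (6.03×10⁻⁷)²] = 6.25×10⁻⁷ V = 625 nV

625 nV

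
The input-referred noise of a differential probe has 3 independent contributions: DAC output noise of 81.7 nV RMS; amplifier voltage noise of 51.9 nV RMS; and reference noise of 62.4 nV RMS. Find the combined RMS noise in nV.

115 nV

Uncorrelated sources add in power (mean-square): V_tot = √(ΣV_i²)
V_tot = √[(8.17×10⁻⁸)² + (5.19×10⁻⁸)² + (6.24×10⁻⁸)²] = 1.15×10⁻⁷ V = 115 nV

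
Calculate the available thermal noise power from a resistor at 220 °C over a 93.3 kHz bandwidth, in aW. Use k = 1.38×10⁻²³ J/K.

T = 220 °C + 273.15 = 493.15 K
P_n = kTB = 1.38×10⁻²³ × 493.15 × 9.33×10⁴ = 6.35×10⁻¹⁶ W = 635 aW

635 aW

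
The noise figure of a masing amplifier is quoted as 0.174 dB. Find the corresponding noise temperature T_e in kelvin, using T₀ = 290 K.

11.9 K

F = 10^(0.174/10) = 1.04088
T_e = (F − 1)·T₀ = (1.04088 − 1) × 290 = 11.9 K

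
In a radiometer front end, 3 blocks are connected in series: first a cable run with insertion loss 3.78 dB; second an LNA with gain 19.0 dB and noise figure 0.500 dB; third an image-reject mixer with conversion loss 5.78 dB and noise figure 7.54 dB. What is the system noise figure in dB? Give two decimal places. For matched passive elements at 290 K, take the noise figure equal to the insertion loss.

Convert to linear (a loss of L dB is a gain of −L dB): F_i = 10^(NF_i/10), G_i = 10^(G_i,dB/10)
  Stage 1: F_1 = 10^(3.78/10) = 2.388, G_1 = 10^(−3.78/10) = 0.4188
  Stage 2: F_2 = 10^(0.500/10) = 1.122, G_2 = 10^(19.0/10) = 79.43
  Stage 3: F_3 = 10^(7.54/10) = 5.675, G_3 = 10^(−5.78/10) = 0.2642
Friis cascade:
  F = 2.388 + (1.122 − 1)/0.4188 + (5.675 − 1)/33.27 = 2.820
NF = 10 log₁₀(2.820) = 4.50 dB

4.50 dB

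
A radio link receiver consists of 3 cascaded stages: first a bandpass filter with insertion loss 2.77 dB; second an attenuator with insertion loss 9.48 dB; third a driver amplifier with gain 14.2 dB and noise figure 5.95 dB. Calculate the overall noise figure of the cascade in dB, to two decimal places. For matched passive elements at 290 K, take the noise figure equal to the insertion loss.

Convert to linear (a loss of L dB is a gain of −L dB): F_i = 10^(NF_i/10), G_i = 10^(G_i,dB/10)
  Stage 1: F_1 = 10^(2.77/10) = 1.892, G_1 = 10^(−2.77/10) = 0.5284
  Stage 2: F_2 = 10^(9.48/10) = 8.872, G_2 = 10^(−9.48/10) = 0.1127
  Stage 3: F_3 = 10^(5.95/10) = 3.936, G_3 = 10^(14.2/10) = 26.30
Friis cascade:
  F = 1.892 + (8.872 − 1)/0.5284 + (3.936 − 1)/0.05957 = 66.07
NF = 10 log₁₀(66.07) = 18.20 dB

18.20 dB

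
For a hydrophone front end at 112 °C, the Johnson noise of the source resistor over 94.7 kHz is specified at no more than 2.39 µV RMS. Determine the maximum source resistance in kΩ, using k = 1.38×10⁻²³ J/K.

T = 112 °C + 273.15 = 385.15 K
Johnson–Nyquist: V_n = √(4kTRB) ⇒ R = V_n² / (4kTB)
4kTB = 4 × 1.38×10⁻²³ × 385.15 × 9.47×10⁴ = 2.01×10⁻¹⁵
R = (2.39×10⁻⁶)² / 2.01×10⁻¹⁵ = 2.84×10³ Ω = 2.84 kΩ

2.84 kΩ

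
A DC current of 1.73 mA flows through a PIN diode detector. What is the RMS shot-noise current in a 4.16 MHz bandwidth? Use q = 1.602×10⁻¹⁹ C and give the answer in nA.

I_n = √(2qI·B)
2qI·B = 2 × 1.602×10⁻¹⁹ × 1.73×10⁻³ × 4.16×10⁶ = 2.31×10⁻¹⁵ A²
I_n = √(2.31×10⁻¹⁵) = 4.80×10⁻⁸ A = 48.0 nA

48.0 nA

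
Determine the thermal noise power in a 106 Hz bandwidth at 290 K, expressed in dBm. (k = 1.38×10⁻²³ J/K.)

−153.7 dBm

P_n = kTB = 1.38×10⁻²³ × 290 × 1.06×10² = 4.24×10⁻¹⁹ W
In dBm: 10 log₁₀(4.24×10⁻¹⁹ / 10⁻³) = −153.7 dBm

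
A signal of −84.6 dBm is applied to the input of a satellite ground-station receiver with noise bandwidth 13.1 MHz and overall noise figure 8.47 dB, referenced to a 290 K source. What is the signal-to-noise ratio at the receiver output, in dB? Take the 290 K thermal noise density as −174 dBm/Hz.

Noise floor: N = −174 + 10 log₁₀(B) + NF
10 log₁₀(1.31×10⁷) = 71.17 dB
N = −174 + 71.17 + 8.47 = −94.36 dBm
SNR = P_sig − N = −84.6 − (−94.36) = 9.76 dB → 9.8 dB

9.8 dB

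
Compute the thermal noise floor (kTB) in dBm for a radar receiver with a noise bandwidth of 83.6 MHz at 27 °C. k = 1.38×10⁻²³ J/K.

T = 27 °C + 273.15 = 300.15 K
P_n = kTB = 1.38×10⁻²³ × 300.15 × 8.36×10⁷ = 3.46×10⁻¹³ W
In dBm: 10 log₁₀(3.46×10⁻¹³ / 10⁻³) = −94.6 dBm

−94.6 dBm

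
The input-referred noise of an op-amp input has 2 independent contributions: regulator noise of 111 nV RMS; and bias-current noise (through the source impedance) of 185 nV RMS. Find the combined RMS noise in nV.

Uncorrelated sources add in power (mean-square): V_tot = √(ΣV_i²)
V_tot = √[(1.11×10⁻⁷)² + (1.85×10⁻⁷)²] = 2.16×10⁻⁷ V = 216 nV

216 nV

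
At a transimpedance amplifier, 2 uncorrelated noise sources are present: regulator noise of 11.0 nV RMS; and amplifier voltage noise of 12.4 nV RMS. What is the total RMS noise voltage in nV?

16.6 nV

Uncorrelated sources add in power (mean-square): V_tot = √(ΣV_i²)
V_tot = √[(1.10×10⁻⁸)² + (1.24×10⁻⁸)²] = 1.66×10⁻⁸ V = 16.6 nV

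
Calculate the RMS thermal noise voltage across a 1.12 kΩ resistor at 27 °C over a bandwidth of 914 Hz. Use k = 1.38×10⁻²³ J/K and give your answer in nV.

130 nV

T = 27 °C + 273.15 = 300.15 K
V_n = √(4kTRB)
4kTRB = 4 × 1.38×10⁻²³ × 300.15 × 1.12×10³ × 9.14×10² = 1.70×10⁻¹⁴ V²
V_n = √(1.70×10⁻¹⁴) = 1.30×10⁻⁷ V = 130 nV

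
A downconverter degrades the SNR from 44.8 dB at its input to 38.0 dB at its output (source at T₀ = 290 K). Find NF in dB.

6.8 dB

NF (dB) = SNR_in(dB) − SNR_out(dB) when the source is at T₀
NF = 44.8 − 38.0 = 6.8 dB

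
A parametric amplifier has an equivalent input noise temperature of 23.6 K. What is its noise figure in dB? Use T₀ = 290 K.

0.340 dB

F = 1 + T_e/T₀ = 1 + 23.6/290 = 1.08138
NF = 10 log₁₀(1.08138) = 0.340 dB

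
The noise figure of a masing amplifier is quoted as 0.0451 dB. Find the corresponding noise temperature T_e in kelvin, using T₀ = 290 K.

3.03 K

F = 10^(0.0451/10) = 1.01044
T_e = (F − 1)·T₀ = (1.01044 − 1) × 290 = 3.03 K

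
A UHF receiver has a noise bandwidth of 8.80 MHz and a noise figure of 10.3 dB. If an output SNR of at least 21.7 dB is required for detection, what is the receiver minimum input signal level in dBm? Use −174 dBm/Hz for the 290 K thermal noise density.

−72.6 dBm

Sensitivity = −174 + 10 log₁₀(B) + NF + SNR_min
= −174 + 69.44 + 10.3 + 21.7
= −72.56 dBm → −72.6 dBm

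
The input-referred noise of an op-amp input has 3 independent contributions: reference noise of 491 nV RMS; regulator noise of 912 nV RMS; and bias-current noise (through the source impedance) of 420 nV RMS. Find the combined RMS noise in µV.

1.12 µV

Uncorrelated sources add in power (mean-square): V_tot = √(ΣV_i²)
V_tot = √[(4.91×10⁻⁷)² + (9.12×10⁻⁷)² + (4.20×10⁻⁷)²] = 1.12×10⁻⁶ V = 1.12 µV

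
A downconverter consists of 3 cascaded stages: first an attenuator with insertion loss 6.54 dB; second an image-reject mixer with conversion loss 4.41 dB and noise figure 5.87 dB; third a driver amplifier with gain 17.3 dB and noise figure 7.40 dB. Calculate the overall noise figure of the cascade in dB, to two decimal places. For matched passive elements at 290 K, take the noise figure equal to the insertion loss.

Convert to linear (a loss of L dB is a gain of −L dB): F_i = 10^(NF_i/10), G_i = 10^(G_i,dB/10)
  Stage 1: F_1 = 10^(6.54/10) = 4.508, G_1 = 10^(−6.54/10) = 0.2218
  Stage 2: F_2 = 10^(5.87/10) = 3.864, G_2 = 10^(−4.41/10) = 0.3622
  Stage 3: F_3 = 10^(7.40/10) = 5.495, G_3 = 10^(17.3/10) = 53.70
Friis cascade:
  F = 4.508 + (3.864 − 1)/0.2218 + (5.495 − 1)/0.08035 = 73.36
NF = 10 log₁₀(73.36) = 18.65 dB

18.65 dB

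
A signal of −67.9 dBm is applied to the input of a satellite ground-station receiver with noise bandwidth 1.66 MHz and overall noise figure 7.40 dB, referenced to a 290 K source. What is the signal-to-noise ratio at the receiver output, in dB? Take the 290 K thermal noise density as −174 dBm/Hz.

36.5 dB

Noise floor: N = −174 + 10 log₁₀(B) + NF
10 log₁₀(1.66×10⁶) = 62.2 dB
N = −174 + 62.2 + 7.40 = −104.40 dBm
SNR = P_sig − N = −67.9 − (−104.40) = 36.50 dB → 36.5 dB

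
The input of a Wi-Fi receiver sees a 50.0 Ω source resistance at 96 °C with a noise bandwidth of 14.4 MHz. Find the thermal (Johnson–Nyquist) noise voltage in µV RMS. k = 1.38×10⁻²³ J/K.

T = 96 °C + 273.15 = 369.15 K
V_n = √(4kTRB)
4kTRB = 4 × 1.38×10⁻²³ × 369.15 × 5.00×10¹ × 1.44×10⁷ = 1.47×10⁻¹¹ V²
V_n = √(1.47×10⁻¹¹) = 3.83×10⁻⁶ V = 3.83 µV

3.83 µV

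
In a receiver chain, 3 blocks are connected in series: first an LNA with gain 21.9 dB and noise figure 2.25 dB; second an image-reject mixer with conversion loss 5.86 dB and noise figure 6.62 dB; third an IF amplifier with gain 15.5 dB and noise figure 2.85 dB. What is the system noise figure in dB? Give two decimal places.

Convert to linear (a loss of L dB is a gain of −L dB): F_i = 10^(NF_i/10), G_i = 10^(G_i,dB/10)
  Stage 1: F_1 = 10^(2.25/10) = 1.679, G_1 = 10^(21.9/10) = 154.9
  Stage 2: F_2 = 10^(6.62/10) = 4.592, G_2 = 10^(−5.86/10) = 0.2594
  Stage 3: F_3 = 10^(2.85/10) = 1.928, G_3 = 10^(15.5/10) = 35.48
Friis cascade:
  F = 1.679 + (4.592 − 1)/154.9 + (1.928 − 1)/40.18 = 1.725
NF = 10 log₁₀(1.725) = 2.37 dB

2.37 dB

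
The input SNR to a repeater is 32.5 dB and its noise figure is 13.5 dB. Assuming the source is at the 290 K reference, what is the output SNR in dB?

19.0 dB

By definition F = SNR_in/SNR_out, so in dB: SNR_out = SNR_in − NF
SNR_out = 32.5 − 13.5 = 19.0 dB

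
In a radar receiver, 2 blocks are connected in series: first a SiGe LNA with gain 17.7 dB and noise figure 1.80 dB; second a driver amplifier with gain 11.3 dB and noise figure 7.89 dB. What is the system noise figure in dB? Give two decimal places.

Convert to linear (a loss of L dB is a gain of −L dB): F_i = 10^(NF_i/10), G_i = 10^(G_i,dB/10)
  Stage 1: F_1 = 10^(1.80/10) = 1.514, G_1 = 10^(17.7/10) = 58.88
  Stage 2: F_2 = 10^(7.89/10) = 6.152, G_2 = 10^(11.3/10) = 13.49
Friis cascade:
  F = 1.514 + (6.152 − 1)/58.88 = 1.601
NF = 10 log₁₀(1.601) = 2.04 dB

2.04 dB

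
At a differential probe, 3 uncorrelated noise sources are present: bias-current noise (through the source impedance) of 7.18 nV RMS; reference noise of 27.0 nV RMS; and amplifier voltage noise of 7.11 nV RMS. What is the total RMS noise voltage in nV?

Uncorrelated sources add in power (mean-square): V_tot = √(ΣV_i²)
V_tot = √[(7.18×10⁻⁹)² + (2.70×10⁻⁸)² + (7.11×10⁻⁹)²] = 2.88×10⁻⁸ V = 28.8 nV

28.8 nV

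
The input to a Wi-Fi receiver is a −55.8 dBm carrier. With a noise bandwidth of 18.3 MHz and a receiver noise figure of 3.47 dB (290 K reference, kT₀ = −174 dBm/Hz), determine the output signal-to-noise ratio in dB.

42.1 dB

Noise floor: N = −174 + 10 log₁₀(B) + NF
10 log₁₀(1.83×10⁷) = 72.62 dB
N = −174 + 72.62 + 3.47 = −97.91 dBm
SNR = P_sig − N = −55.8 − (−97.91) = 42.11 dB → 42.1 dB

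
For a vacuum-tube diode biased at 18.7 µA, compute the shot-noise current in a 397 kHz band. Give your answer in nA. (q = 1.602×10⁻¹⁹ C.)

I_n = √(2qI·B)
2qI·B = 2 × 1.602×10⁻¹⁹ × 1.87×10⁻⁵ × 3.97×10⁵ = 2.38×10⁻¹⁸ A²
I_n = √(2.38×10⁻¹⁸) = 1.54×10⁻⁹ A = 1.54 nA

1.54 nA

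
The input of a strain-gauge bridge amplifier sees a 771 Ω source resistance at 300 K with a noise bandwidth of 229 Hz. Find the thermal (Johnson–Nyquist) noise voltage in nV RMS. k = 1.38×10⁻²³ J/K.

V_n = √(4kTRB)
4kTRB = 4 × 1.38×10⁻²³ × 300 × 7.71×10² × 2.29×10² = 2.92×10⁻¹⁵ V²
V_n = √(2.92×10⁻¹⁵) = 5.41×10⁻⁸ V = 54.1 nV

54.1 nV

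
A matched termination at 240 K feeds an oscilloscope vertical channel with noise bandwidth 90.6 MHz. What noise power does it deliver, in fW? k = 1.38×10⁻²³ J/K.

P_n = kTB = 1.38×10⁻²³ × 240 × 9.06×10⁷ = 3.00×10⁻¹³ W = 300 fW

300 fW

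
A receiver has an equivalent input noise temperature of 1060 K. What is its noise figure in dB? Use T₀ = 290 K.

F = 1 + T_e/T₀ = 1 + 1060/290 = 4.65517
NF = 10 log₁₀(4.65517) = 6.68 dB

6.68 dB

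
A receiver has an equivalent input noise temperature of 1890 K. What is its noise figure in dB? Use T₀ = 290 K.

F = 1 + T_e/T₀ = 1 + 1890/290 = 7.51724
NF = 10 log₁₀(7.51724) = 8.76 dB

8.76 dB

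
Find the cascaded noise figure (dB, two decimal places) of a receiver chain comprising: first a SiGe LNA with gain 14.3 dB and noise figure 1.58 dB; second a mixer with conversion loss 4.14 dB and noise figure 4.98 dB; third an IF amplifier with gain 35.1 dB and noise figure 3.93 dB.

2.20 dB

Convert to linear (a loss of L dB is a gain of −L dB): F_i = 10^(NF_i/10), G_i = 10^(G_i,dB/10)
  Stage 1: F_1 = 10^(1.58/10) = 1.439, G_1 = 10^(14.3/10) = 26.92
  Stage 2: F_2 = 10^(4.98/10) = 3.148, G_2 = 10^(−4.14/10) = 0.3855
  Stage 3: F_3 = 10^(3.93/10) = 2.472, G_3 = 10^(35.1/10) = 3236
Friis cascade:
  F = 1.439 + (3.148 − 1)/26.92 + (2.472 − 1)/10.38 = 1.660
NF = 10 log₁₀(1.660) = 2.20 dB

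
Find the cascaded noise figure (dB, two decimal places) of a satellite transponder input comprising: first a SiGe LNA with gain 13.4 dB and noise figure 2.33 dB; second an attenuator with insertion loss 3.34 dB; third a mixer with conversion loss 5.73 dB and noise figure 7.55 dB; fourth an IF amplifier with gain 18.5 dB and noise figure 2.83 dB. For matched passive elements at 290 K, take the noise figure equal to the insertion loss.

Convert to linear (a loss of L dB is a gain of −L dB): F_i = 10^(NF_i/10), G_i = 10^(G_i,dB/10)
  Stage 1: F_1 = 10^(2.33/10) = 1.710, G_1 = 10^(13.4/10) = 21.88
  Stage 2: F_2 = 10^(3.34/10) = 2.158, G_2 = 10^(−3.34/10) = 0.4634
  Stage 3: F_3 = 10^(7.55/10) = 5.689, G_3 = 10^(−5.73/10) = 0.2673
  Stage 4: F_4 = 10^(2.83/10) = 1.919, G_4 = 10^(18.5/10) = 70.79
Friis cascade:
  F = 1.710 + (2.158 − 1)/21.88 + (5.689 − 1)/10.14 + (1.919 − 1)/2.710 = 2.564
NF = 10 log₁₀(2.564) = 4.09 dB

4.09 dB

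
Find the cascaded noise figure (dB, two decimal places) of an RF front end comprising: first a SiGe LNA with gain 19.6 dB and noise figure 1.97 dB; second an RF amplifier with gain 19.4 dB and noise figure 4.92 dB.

Convert to linear (a loss of L dB is a gain of −L dB): F_i = 10^(NF_i/10), G_i = 10^(G_i,dB/10)
  Stage 1: F_1 = 10^(1.97/10) = 1.574, G_1 = 10^(19.6/10) = 91.20
  Stage 2: F_2 = 10^(4.92/10) = 3.105, G_2 = 10^(19.4/10) = 87.10
Friis cascade:
  F = 1.574 + (3.105 − 1)/91.20 = 1.597
NF = 10 log₁₀(1.597) = 2.03 dB

2.03 dB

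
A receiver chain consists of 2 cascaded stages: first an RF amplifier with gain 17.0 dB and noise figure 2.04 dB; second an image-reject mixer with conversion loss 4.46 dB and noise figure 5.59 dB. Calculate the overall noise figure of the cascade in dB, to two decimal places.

2.18 dB

Convert to linear (a loss of L dB is a gain of −L dB): F_i = 10^(NF_i/10), G_i = 10^(G_i,dB/10)
  Stage 1: F_1 = 10^(2.04/10) = 1.600, G_1 = 10^(17.0/10) = 50.12
  Stage 2: F_2 = 10^(5.59/10) = 3.622, G_2 = 10^(−4.46/10) = 0.3581
Friis cascade:
  F = 1.600 + (3.622 − 1)/50.12 = 1.652
NF = 10 log₁₀(1.652) = 2.18 dB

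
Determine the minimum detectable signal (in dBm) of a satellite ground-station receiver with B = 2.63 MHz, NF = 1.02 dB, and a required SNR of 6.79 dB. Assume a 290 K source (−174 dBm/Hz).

Sensitivity = −174 + 10 log₁₀(B) + NF + SNR_min
= −174 + 64.2 + 1.02 + 6.79
= −101.99 dBm → −102.0 dBm

−102.0 dBm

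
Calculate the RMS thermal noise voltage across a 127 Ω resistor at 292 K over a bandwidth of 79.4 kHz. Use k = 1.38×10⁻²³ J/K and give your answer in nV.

403 nV

V_n = √(4kTRB)
4kTRB = 4 × 1.38×10⁻²³ × 292 × 1.27×10² × 7.94×10⁴ = 1.63×10⁻¹³ V²
V_n = √(1.63×10⁻¹³) = 4.03×10⁻⁷ V = 403 nV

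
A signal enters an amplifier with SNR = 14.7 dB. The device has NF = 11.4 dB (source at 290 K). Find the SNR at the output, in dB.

3.3 dB

By definition F = SNR_in/SNR_out, so in dB: SNR_out = SNR_in − NF
SNR_out = 14.7 − 11.4 = 3.3 dB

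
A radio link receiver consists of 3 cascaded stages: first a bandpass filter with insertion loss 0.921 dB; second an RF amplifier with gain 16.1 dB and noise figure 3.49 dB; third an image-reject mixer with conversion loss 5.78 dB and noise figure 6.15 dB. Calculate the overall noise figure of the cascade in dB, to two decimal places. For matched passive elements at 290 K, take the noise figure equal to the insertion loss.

4.56 dB

Convert to linear (a loss of L dB is a gain of −L dB): F_i = 10^(NF_i/10), G_i = 10^(G_i,dB/10)
  Stage 1: F_1 = 10^(0.921/10) = 1.236, G_1 = 10^(−0.921/10) = 0.8089
  Stage 2: F_2 = 10^(3.49/10) = 2.234, G_2 = 10^(16.1/10) = 40.74
  Stage 3: F_3 = 10^(6.15/10) = 4.121, G_3 = 10^(−5.78/10) = 0.2642
Friis cascade:
  F = 1.236 + (2.234 − 1)/0.8089 + (4.121 − 1)/32.95 = 2.856
NF = 10 log₁₀(2.856) = 4.56 dB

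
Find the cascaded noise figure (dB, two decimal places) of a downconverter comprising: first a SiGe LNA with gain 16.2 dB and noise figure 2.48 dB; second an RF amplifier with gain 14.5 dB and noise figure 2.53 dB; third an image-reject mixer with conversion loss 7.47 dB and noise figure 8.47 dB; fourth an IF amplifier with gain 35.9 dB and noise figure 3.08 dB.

Convert to linear (a loss of L dB is a gain of −L dB): F_i = 10^(NF_i/10), G_i = 10^(G_i,dB/10)
  Stage 1: F_1 = 10^(2.48/10) = 1.770, G_1 = 10^(16.2/10) = 41.69
  Stage 2: F_2 = 10^(2.53/10) = 1.791, G_2 = 10^(14.5/10) = 28.18
  Stage 3: F_3 = 10^(8.47/10) = 7.031, G_3 = 10^(−7.47/10) = 0.1791
  Stage 4: F_4 = 10^(3.08/10) = 2.032, G_4 = 10^(35.9/10) = 3890
Friis cascade:
  F = 1.770 + (1.791 − 1)/41.69 + (7.031 − 1)/1175 + (2.032 − 1)/210.4 = 1.799
NF = 10 log₁₀(1.799) = 2.55 dB

2.55 dB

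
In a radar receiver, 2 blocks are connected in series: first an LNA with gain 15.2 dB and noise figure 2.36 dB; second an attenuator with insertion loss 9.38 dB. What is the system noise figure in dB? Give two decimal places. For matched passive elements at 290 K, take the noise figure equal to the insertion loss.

2.91 dB

Convert to linear (a loss of L dB is a gain of −L dB): F_i = 10^(NF_i/10), G_i = 10^(G_i,dB/10)
  Stage 1: F_1 = 10^(2.36/10) = 1.722, G_1 = 10^(15.2/10) = 33.11
  Stage 2: F_2 = 10^(9.38/10) = 8.670, G_2 = 10^(−9.38/10) = 0.1153
Friis cascade:
  F = 1.722 + (8.670 − 1)/33.11 = 1.953
NF = 10 log₁₀(1.953) = 2.91 dB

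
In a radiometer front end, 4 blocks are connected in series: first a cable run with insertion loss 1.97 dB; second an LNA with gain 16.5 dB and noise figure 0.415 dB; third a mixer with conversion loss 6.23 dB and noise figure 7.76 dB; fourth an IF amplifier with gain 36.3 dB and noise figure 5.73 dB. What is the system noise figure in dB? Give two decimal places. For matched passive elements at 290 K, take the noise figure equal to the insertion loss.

Convert to linear (a loss of L dB is a gain of −L dB): F_i = 10^(NF_i/10), G_i = 10^(G_i,dB/10)
  Stage 1: F_1 = 10^(1.97/10) = 1.574, G_1 = 10^(−1.97/10) = 0.6353
  Stage 2: F_2 = 10^(0.415/10) = 1.100, G_2 = 10^(16.5/10) = 44.67
  Stage 3: F_3 = 10^(7.76/10) = 5.970, G_3 = 10^(−6.23/10) = 0.2382
  Stage 4: F_4 = 10^(5.73/10) = 3.741, G_4 = 10^(36.3/10) = 4266
Friis cascade:
  F = 1.574 + (1.100 − 1)/0.6353 + (5.970 − 1)/28.38 + (3.741 − 1)/6.761 = 2.312
NF = 10 log₁₀(2.312) = 3.64 dB

3.64 dB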